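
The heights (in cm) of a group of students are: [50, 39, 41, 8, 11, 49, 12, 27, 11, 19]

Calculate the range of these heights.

42

Step 1: Identify the maximum value: max = 50
Step 2: Identify the minimum value: min = 8
Step 3: Range = max - min = 50 - 8 = 42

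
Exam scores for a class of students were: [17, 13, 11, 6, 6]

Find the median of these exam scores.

11

Step 1: Sort the data in ascending order: [6, 6, 11, 13, 17]
Step 2: The number of values is n = 5.
Step 3: Since n is odd, the median is the middle value at position 3: 11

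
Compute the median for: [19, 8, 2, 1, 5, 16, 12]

8

Step 1: Sort the data in ascending order: [1, 2, 5, 8, 12, 16, 19]
Step 2: The number of values is n = 7.
Step 3: Since n is odd, the median is the middle value at position 4: 8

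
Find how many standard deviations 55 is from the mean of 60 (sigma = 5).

-1

Step 1: Recall the z-score formula: z = (x - mu) / sigma
Step 2: Substitute values: z = (55 - 60) / 5
Step 3: z = -5 / 5 = -1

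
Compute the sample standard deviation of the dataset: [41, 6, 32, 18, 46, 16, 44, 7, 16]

15.8228

Step 1: Compute the mean: 25.1111
Step 2: Sum of squared deviations from the mean: 2002.8889
Step 3: Sample variance = 2002.8889 / 8 = 250.3611
Step 4: Standard deviation = sqrt(250.3611) = 15.8228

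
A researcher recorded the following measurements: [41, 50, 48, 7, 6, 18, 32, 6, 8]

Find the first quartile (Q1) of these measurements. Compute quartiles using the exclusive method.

6.5

Step 1: Sort the data: [6, 6, 7, 8, 18, 32, 41, 48, 50]
Step 2: n = 9
Step 3: Using the exclusive quartile method:
  Q1 = 6.5
  Q2 (median) = 18
  Q3 = 44.5
  IQR = Q3 - Q1 = 44.5 - 6.5 = 38
Step 4: Q1 = 6.5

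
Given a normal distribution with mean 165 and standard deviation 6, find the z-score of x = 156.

-1.5

Step 1: Recall the z-score formula: z = (x - mu) / sigma
Step 2: Substitute values: z = (156 - 165) / 6
Step 3: z = -9 / 6 = -1.5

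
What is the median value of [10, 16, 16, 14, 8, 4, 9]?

10

Step 1: Sort the data in ascending order: [4, 8, 9, 10, 14, 16, 16]
Step 2: The number of values is n = 7.
Step 3: Since n is odd, the median is the middle value at position 4: 10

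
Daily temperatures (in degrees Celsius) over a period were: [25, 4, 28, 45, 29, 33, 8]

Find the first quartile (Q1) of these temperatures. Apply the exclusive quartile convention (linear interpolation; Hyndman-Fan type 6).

8

Step 1: Sort the data: [4, 8, 25, 28, 29, 33, 45]
Step 2: n = 7
Step 3: Using the exclusive quartile method:
  Q1 = 8
  Q2 (median) = 28
  Q3 = 33
  IQR = Q3 - Q1 = 33 - 8 = 25
Step 4: Q1 = 8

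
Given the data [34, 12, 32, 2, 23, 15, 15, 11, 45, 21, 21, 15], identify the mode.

15

Step 1: Count the frequency of each value:
  2: appears 1 time(s)
  11: appears 1 time(s)
  12: appears 1 time(s)
  15: appears 3 time(s)
  21: appears 2 time(s)
  23: appears 1 time(s)
  32: appears 1 time(s)
  34: appears 1 time(s)
  45: appears 1 time(s)
Step 2: The value 15 appears most frequently (3 times).
Step 3: Mode = 15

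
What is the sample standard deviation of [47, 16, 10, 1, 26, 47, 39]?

18.3925

Step 1: Compute the mean: 26.5714
Step 2: Sum of squared deviations from the mean: 2029.7143
Step 3: Sample variance = 2029.7143 / 6 = 338.2857
Step 4: Standard deviation = sqrt(338.2857) = 18.3925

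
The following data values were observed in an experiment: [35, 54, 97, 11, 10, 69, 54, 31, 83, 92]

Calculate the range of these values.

87

Step 1: Identify the maximum value: max = 97
Step 2: Identify the minimum value: min = 10
Step 3: Range = max - min = 97 - 10 = 87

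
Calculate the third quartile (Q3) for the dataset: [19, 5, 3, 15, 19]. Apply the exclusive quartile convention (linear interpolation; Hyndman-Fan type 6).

19

Step 1: Sort the data: [3, 5, 15, 19, 19]
Step 2: n = 5
Step 3: Using the exclusive quartile method:
  Q1 = 4
  Q2 (median) = 15
  Q3 = 19
  IQR = Q3 - Q1 = 19 - 4 = 15
Step 4: Q3 = 19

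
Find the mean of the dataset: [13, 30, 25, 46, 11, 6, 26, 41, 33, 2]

23.3

Step 1: Sum all values: 13 + 30 + 25 + 46 + 11 + 6 + 26 + 41 + 33 + 2 = 233
Step 2: Count the number of values: n = 10
Step 3: Mean = sum / n = 233 / 10 = 23.3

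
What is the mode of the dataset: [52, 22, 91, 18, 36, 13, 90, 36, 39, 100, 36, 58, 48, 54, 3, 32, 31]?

36

Step 1: Count the frequency of each value:
  3: appears 1 time(s)
  13: appears 1 time(s)
  18: appears 1 time(s)
  22: appears 1 time(s)
  31: appears 1 time(s)
  32: appears 1 time(s)
  36: appears 3 time(s)
  39: appears 1 time(s)
  48: appears 1 time(s)
  52: appears 1 time(s)
  54: appears 1 time(s)
  58: appears 1 time(s)
  90: appears 1 time(s)
  91: appears 1 time(s)
  100: appears 1 time(s)
Step 2: The value 36 appears most frequently (3 times).
Step 3: Mode = 36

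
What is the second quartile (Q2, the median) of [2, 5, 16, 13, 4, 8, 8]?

8

Step 1: Sort the data: [2, 4, 5, 8, 8, 13, 16]
Step 2: n = 7
Step 3: Q2 is the median. Since n is odd, it is the middle value at position 4: 8
Step 4: Q2 = 8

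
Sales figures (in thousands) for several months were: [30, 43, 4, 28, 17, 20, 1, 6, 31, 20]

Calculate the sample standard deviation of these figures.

13.4825

Step 1: Compute the mean: 20
Step 2: Sum of squared deviations from the mean: 1636
Step 3: Sample variance = 1636 / 9 = 181.7778
Step 4: Standard deviation = sqrt(181.7778) = 13.4825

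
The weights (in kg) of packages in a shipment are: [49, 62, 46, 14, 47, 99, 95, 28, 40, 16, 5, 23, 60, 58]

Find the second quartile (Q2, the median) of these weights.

46.5

Step 1: Sort the data: [5, 14, 16, 23, 28, 40, 46, 47, 49, 58, 60, 62, 95, 99]
Step 2: n = 14
Step 3: Q2 is the median. Since n is even, it is the average of the values at positions 7 and 8:
  Q2 = (46 + 47) / 2 = 46.5
Step 4: Q2 = 46.5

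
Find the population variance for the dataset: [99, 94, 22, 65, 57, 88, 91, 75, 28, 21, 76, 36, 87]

766.4024

Step 1: Compute the mean: (99 + 94 + 22 + 65 + 57 + 88 + 91 + 75 + 28 + 21 + 76 + 36 + 87) / 13 = 64.5385
Step 2: Compute squared deviations from the mean:
  (99 - 64.5385)^2 = 1187.5976
  (94 - 64.5385)^2 = 867.9822
  (22 - 64.5385)^2 = 1809.5207
  (65 - 64.5385)^2 = 0.213
  (57 - 64.5385)^2 = 56.8284
  (88 - 64.5385)^2 = 550.4438
  (91 - 64.5385)^2 = 700.213
  (75 - 64.5385)^2 = 109.4438
  (28 - 64.5385)^2 = 1335.0592
  (21 - 64.5385)^2 = 1895.5976
  (76 - 64.5385)^2 = 131.3669
  (36 - 64.5385)^2 = 814.4438
  (87 - 64.5385)^2 = 504.5207
Step 3: Sum of squared deviations = 9963.2308
Step 4: Population variance = 9963.2308 / 13 = 766.4024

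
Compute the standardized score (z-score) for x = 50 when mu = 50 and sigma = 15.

0

Step 1: Recall the z-score formula: z = (x - mu) / sigma
Step 2: Substitute values: z = (50 - 50) / 15
Step 3: z = 0 / 15 = 0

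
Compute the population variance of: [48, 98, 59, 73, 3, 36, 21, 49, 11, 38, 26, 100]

898.8056

Step 1: Compute the mean: (48 + 98 + 59 + 73 + 3 + 36 + 21 + 49 + 11 + 38 + 26 + 100) / 12 = 46.8333
Step 2: Compute squared deviations from the mean:
  (48 - 46.8333)^2 = 1.3611
  (98 - 46.8333)^2 = 2618.0278
  (59 - 46.8333)^2 = 148.0278
  (73 - 46.8333)^2 = 684.6944
  (3 - 46.8333)^2 = 1921.3611
  (36 - 46.8333)^2 = 117.3611
  (21 - 46.8333)^2 = 667.3611
  (49 - 46.8333)^2 = 4.6944
  (11 - 46.8333)^2 = 1284.0278
  (38 - 46.8333)^2 = 78.0278
  (26 - 46.8333)^2 = 434.0278
  (100 - 46.8333)^2 = 2826.6944
Step 3: Sum of squared deviations = 10785.6667
Step 4: Population variance = 10785.6667 / 12 = 898.8056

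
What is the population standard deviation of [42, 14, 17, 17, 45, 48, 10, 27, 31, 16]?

13.357

Step 1: Compute the mean: 26.7
Step 2: Sum of squared deviations from the mean: 1784.1
Step 3: Population variance = 1784.1 / 10 = 178.41
Step 4: Standard deviation = sqrt(178.41) = 13.357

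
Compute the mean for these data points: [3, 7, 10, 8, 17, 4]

8.1667

Step 1: Sum all values: 3 + 7 + 10 + 8 + 17 + 4 = 49
Step 2: Count the number of values: n = 6
Step 3: Mean = sum / n = 49 / 6 = 8.1667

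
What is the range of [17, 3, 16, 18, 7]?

15

Step 1: Identify the maximum value: max = 18
Step 2: Identify the minimum value: min = 3
Step 3: Range = max - min = 18 - 3 = 15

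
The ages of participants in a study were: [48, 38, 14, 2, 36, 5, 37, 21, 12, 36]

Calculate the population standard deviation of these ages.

15.2279

Step 1: Compute the mean: 24.9
Step 2: Sum of squared deviations from the mean: 2318.9
Step 3: Population variance = 2318.9 / 10 = 231.89
Step 4: Standard deviation = sqrt(231.89) = 15.2279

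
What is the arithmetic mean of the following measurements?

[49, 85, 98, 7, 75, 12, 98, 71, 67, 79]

64.1

Step 1: Sum all values: 49 + 85 + 98 + 7 + 75 + 12 + 98 + 71 + 67 + 79 = 641
Step 2: Count the number of values: n = 10
Step 3: Mean = sum / n = 641 / 10 = 64.1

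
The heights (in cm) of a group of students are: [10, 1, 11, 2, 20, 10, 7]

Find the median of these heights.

10

Step 1: Sort the data in ascending order: [1, 2, 7, 10, 10, 11, 20]
Step 2: The number of values is n = 7.
Step 3: Since n is odd, the median is the middle value at position 4: 10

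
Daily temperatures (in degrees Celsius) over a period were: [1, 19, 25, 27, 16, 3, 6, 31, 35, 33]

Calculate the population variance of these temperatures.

145.04

Step 1: Compute the mean: (1 + 19 + 25 + 27 + 16 + 3 + 6 + 31 + 35 + 33) / 10 = 19.6
Step 2: Compute squared deviations from the mean:
  (1 - 19.6)^2 = 345.96
  (19 - 19.6)^2 = 0.36
  (25 - 19.6)^2 = 29.16
  (27 - 19.6)^2 = 54.76
  (16 - 19.6)^2 = 12.96
  (3 - 19.6)^2 = 275.56
  (6 - 19.6)^2 = 184.96
  (31 - 19.6)^2 = 129.96
  (35 - 19.6)^2 = 237.16
  (33 - 19.6)^2 = 179.56
Step 3: Sum of squared deviations = 1450.4
Step 4: Population variance = 1450.4 / 10 = 145.04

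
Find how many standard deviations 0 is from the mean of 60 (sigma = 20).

-3

Step 1: Recall the z-score formula: z = (x - mu) / sigma
Step 2: Substitute values: z = (0 - 60) / 20
Step 3: z = -60 / 20 = -3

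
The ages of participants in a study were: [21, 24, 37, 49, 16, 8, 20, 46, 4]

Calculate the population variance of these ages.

223.7778

Step 1: Compute the mean: (21 + 24 + 37 + 49 + 16 + 8 + 20 + 46 + 4) / 9 = 25
Step 2: Compute squared deviations from the mean:
  (21 - 25)^2 = 16
  (24 - 25)^2 = 1
  (37 - 25)^2 = 144
  (49 - 25)^2 = 576
  (16 - 25)^2 = 81
  (8 - 25)^2 = 289
  (20 - 25)^2 = 25
  (46 - 25)^2 = 441
  (4 - 25)^2 = 441
Step 3: Sum of squared deviations = 2014
Step 4: Population variance = 2014 / 9 = 223.7778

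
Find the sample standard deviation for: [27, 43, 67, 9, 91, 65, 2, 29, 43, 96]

32.1206

Step 1: Compute the mean: 47.2
Step 2: Sum of squared deviations from the mean: 9285.6
Step 3: Sample variance = 9285.6 / 9 = 1031.7333
Step 4: Standard deviation = sqrt(1031.7333) = 32.1206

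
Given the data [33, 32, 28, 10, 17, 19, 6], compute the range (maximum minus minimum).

27

Step 1: Identify the maximum value: max = 33
Step 2: Identify the minimum value: min = 6
Step 3: Range = max - min = 33 - 6 = 27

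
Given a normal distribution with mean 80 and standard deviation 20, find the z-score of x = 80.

0

Step 1: Recall the z-score formula: z = (x - mu) / sigma
Step 2: Substitute values: z = (80 - 80) / 20
Step 3: z = 0 / 20 = 0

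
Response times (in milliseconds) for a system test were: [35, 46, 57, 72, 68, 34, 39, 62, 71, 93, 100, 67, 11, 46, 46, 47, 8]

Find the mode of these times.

46

Step 1: Count the frequency of each value:
  8: appears 1 time(s)
  11: appears 1 time(s)
  34: appears 1 time(s)
  35: appears 1 time(s)
  39: appears 1 time(s)
  46: appears 3 time(s)
  47: appears 1 time(s)
  57: appears 1 time(s)
  62: appears 1 time(s)
  67: appears 1 time(s)
  68: appears 1 time(s)
  71: appears 1 time(s)
  72: appears 1 time(s)
  93: appears 1 time(s)
  100: appears 1 time(s)
Step 2: The value 46 appears most frequently (3 times).
Step 3: Mode = 46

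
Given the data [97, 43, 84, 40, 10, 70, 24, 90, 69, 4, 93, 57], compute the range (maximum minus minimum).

93

Step 1: Identify the maximum value: max = 97
Step 2: Identify the minimum value: min = 4
Step 3: Range = max - min = 97 - 4 = 93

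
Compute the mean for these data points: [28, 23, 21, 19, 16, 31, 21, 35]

24.25

Step 1: Sum all values: 28 + 23 + 21 + 19 + 16 + 31 + 21 + 35 = 194
Step 2: Count the number of values: n = 8
Step 3: Mean = sum / n = 194 / 8 = 24.25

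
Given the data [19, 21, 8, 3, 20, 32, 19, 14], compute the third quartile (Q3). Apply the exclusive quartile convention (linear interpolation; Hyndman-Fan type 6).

20.75

Step 1: Sort the data: [3, 8, 14, 19, 19, 20, 21, 32]
Step 2: n = 8
Step 3: Using the exclusive quartile method:
  Q1 = 9.5
  Q2 (median) = 19
  Q3 = 20.75
  IQR = Q3 - Q1 = 20.75 - 9.5 = 11.25
Step 4: Q3 = 20.75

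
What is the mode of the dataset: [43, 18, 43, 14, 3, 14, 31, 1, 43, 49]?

43

Step 1: Count the frequency of each value:
  1: appears 1 time(s)
  3: appears 1 time(s)
  14: appears 2 time(s)
  18: appears 1 time(s)
  31: appears 1 time(s)
  43: appears 3 time(s)
  49: appears 1 time(s)
Step 2: The value 43 appears most frequently (3 times).
Step 3: Mode = 43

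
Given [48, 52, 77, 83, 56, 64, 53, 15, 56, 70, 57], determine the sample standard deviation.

17.8341

Step 1: Compute the mean: 57.3636
Step 2: Sum of squared deviations from the mean: 3180.5455
Step 3: Sample variance = 3180.5455 / 10 = 318.0545
Step 4: Standard deviation = sqrt(318.0545) = 17.8341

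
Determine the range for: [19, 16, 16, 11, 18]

8

Step 1: Identify the maximum value: max = 19
Step 2: Identify the minimum value: min = 11
Step 3: Range = max - min = 19 - 11 = 8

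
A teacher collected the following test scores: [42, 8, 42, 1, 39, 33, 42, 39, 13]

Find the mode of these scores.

42

Step 1: Count the frequency of each value:
  1: appears 1 time(s)
  8: appears 1 time(s)
  13: appears 1 time(s)
  33: appears 1 time(s)
  39: appears 2 time(s)
  42: appears 3 time(s)
Step 2: The value 42 appears most frequently (3 times).
Step 3: Mode = 42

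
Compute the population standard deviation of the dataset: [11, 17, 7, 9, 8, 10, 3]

3.9538

Step 1: Compute the mean: 9.2857
Step 2: Sum of squared deviations from the mean: 109.4286
Step 3: Population variance = 109.4286 / 7 = 15.6327
Step 4: Standard deviation = sqrt(15.6327) = 3.9538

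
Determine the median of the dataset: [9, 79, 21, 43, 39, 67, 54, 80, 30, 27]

41

Step 1: Sort the data in ascending order: [9, 21, 27, 30, 39, 43, 54, 67, 79, 80]
Step 2: The number of values is n = 10.
Step 3: Since n is even, the median is the average of positions 5 and 6:
  Median = (39 + 43) / 2 = 41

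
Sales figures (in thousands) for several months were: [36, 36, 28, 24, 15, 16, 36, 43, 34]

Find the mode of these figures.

36

Step 1: Count the frequency of each value:
  15: appears 1 time(s)
  16: appears 1 time(s)
  24: appears 1 time(s)
  28: appears 1 time(s)
  34: appears 1 time(s)
  36: appears 3 time(s)
  43: appears 1 time(s)
Step 2: The value 36 appears most frequently (3 times).
Step 3: Mode = 36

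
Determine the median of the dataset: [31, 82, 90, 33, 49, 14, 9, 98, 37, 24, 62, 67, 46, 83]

47.5

Step 1: Sort the data in ascending order: [9, 14, 24, 31, 33, 37, 46, 49, 62, 67, 82, 83, 90, 98]
Step 2: The number of values is n = 14.
Step 3: Since n is even, the median is the average of positions 7 and 8:
  Median = (46 + 49) / 2 = 47.5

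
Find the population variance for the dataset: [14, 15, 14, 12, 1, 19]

30.9167

Step 1: Compute the mean: (14 + 15 + 14 + 12 + 1 + 19) / 6 = 12.5
Step 2: Compute squared deviations from the mean:
  (14 - 12.5)^2 = 2.25
  (15 - 12.5)^2 = 6.25
  (14 - 12.5)^2 = 2.25
  (12 - 12.5)^2 = 0.25
  (1 - 12.5)^2 = 132.25
  (19 - 12.5)^2 = 42.25
Step 3: Sum of squared deviations = 185.5
Step 4: Population variance = 185.5 / 6 = 30.9167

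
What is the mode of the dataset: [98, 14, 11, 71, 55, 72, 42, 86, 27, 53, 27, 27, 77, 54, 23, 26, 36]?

27

Step 1: Count the frequency of each value:
  11: appears 1 time(s)
  14: appears 1 time(s)
  23: appears 1 time(s)
  26: appears 1 time(s)
  27: appears 3 time(s)
  36: appears 1 time(s)
  42: appears 1 time(s)
  53: appears 1 time(s)
  54: appears 1 time(s)
  55: appears 1 time(s)
  71: appears 1 time(s)
  72: appears 1 time(s)
  77: appears 1 time(s)
  86: appears 1 time(s)
  98: appears 1 time(s)
Step 2: The value 27 appears most frequently (3 times).
Step 3: Mode = 27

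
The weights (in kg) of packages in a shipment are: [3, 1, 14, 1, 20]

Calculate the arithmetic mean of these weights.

7.8

Step 1: Sum all values: 3 + 1 + 14 + 1 + 20 = 39
Step 2: Count the number of values: n = 5
Step 3: Mean = sum / n = 39 / 5 = 7.8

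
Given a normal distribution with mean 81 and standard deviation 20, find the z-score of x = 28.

-2.65

Step 1: Recall the z-score formula: z = (x - mu) / sigma
Step 2: Substitute values: z = (28 - 81) / 20
Step 3: z = -53 / 20 = -2.65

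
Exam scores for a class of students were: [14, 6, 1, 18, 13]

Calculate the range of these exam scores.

17

Step 1: Identify the maximum value: max = 18
Step 2: Identify the minimum value: min = 1
Step 3: Range = max - min = 18 - 1 = 17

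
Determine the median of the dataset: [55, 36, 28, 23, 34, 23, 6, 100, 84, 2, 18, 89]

31

Step 1: Sort the data in ascending order: [2, 6, 18, 23, 23, 28, 34, 36, 55, 84, 89, 100]
Step 2: The number of values is n = 12.
Step 3: Since n is even, the median is the average of positions 6 and 7:
  Median = (28 + 34) / 2 = 31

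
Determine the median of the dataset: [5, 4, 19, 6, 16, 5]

5.5

Step 1: Sort the data in ascending order: [4, 5, 5, 6, 16, 19]
Step 2: The number of values is n = 6.
Step 3: Since n is even, the median is the average of positions 3 and 4:
  Median = (5 + 6) / 2 = 5.5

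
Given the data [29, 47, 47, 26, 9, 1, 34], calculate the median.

29

Step 1: Sort the data in ascending order: [1, 9, 26, 29, 34, 47, 47]
Step 2: The number of values is n = 7.
Step 3: Since n is odd, the median is the middle value at position 4: 29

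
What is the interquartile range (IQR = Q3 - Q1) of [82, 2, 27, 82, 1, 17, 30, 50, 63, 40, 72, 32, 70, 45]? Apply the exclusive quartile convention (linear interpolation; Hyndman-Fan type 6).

46

Step 1: Sort the data: [1, 2, 17, 27, 30, 32, 40, 45, 50, 63, 70, 72, 82, 82]
Step 2: n = 14
Step 3: Using the exclusive quartile method:
  Q1 = 24.5
  Q2 (median) = 42.5
  Q3 = 70.5
  IQR = Q3 - Q1 = 70.5 - 24.5 = 46
Step 4: IQR = 46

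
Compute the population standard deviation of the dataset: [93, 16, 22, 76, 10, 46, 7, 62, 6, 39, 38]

27.9906

Step 1: Compute the mean: 37.7273
Step 2: Sum of squared deviations from the mean: 8618.1818
Step 3: Population variance = 8618.1818 / 11 = 783.4711
Step 4: Standard deviation = sqrt(783.4711) = 27.9906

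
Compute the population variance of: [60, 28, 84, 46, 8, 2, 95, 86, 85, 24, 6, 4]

1222.1667

Step 1: Compute the mean: (60 + 28 + 84 + 46 + 8 + 2 + 95 + 86 + 85 + 24 + 6 + 4) / 12 = 44
Step 2: Compute squared deviations from the mean:
  (60 - 44)^2 = 256
  (28 - 44)^2 = 256
  (84 - 44)^2 = 1600
  (46 - 44)^2 = 4
  (8 - 44)^2 = 1296
  (2 - 44)^2 = 1764
  (95 - 44)^2 = 2601
  (86 - 44)^2 = 1764
  (85 - 44)^2 = 1681
  (24 - 44)^2 = 400
  (6 - 44)^2 = 1444
  (4 - 44)^2 = 1600
Step 3: Sum of squared deviations = 14666
Step 4: Population variance = 14666 / 12 = 1222.1667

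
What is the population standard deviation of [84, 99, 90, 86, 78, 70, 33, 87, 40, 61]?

20.7788

Step 1: Compute the mean: 72.8
Step 2: Sum of squared deviations from the mean: 4317.6
Step 3: Population variance = 4317.6 / 10 = 431.76
Step 4: Standard deviation = sqrt(431.76) = 20.7788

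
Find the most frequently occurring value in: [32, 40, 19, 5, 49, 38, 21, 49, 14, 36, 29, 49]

49

Step 1: Count the frequency of each value:
  5: appears 1 time(s)
  14: appears 1 time(s)
  19: appears 1 time(s)
  21: appears 1 time(s)
  29: appears 1 time(s)
  32: appears 1 time(s)
  36: appears 1 time(s)
  38: appears 1 time(s)
  40: appears 1 time(s)
  49: appears 3 time(s)
Step 2: The value 49 appears most frequently (3 times).
Step 3: Mode = 49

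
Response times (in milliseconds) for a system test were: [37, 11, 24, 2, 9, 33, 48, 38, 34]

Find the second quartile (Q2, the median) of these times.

33

Step 1: Sort the data: [2, 9, 11, 24, 33, 34, 37, 38, 48]
Step 2: n = 9
Step 3: Q2 is the median. Since n is odd, it is the middle value at position 5: 33
Step 4: Q2 = 33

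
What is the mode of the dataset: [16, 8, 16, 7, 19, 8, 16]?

16

Step 1: Count the frequency of each value:
  7: appears 1 time(s)
  8: appears 2 time(s)
  16: appears 3 time(s)
  19: appears 1 time(s)
Step 2: The value 16 appears most frequently (3 times).
Step 3: Mode = 16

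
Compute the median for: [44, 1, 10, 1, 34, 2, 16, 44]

13

Step 1: Sort the data in ascending order: [1, 1, 2, 10, 16, 34, 44, 44]
Step 2: The number of values is n = 8.
Step 3: Since n is even, the median is the average of positions 4 and 5:
  Median = (10 + 16) / 2 = 13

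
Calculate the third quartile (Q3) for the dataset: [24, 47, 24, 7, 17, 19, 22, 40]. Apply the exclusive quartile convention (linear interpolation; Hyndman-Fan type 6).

36

Step 1: Sort the data: [7, 17, 19, 22, 24, 24, 40, 47]
Step 2: n = 8
Step 3: Using the exclusive quartile method:
  Q1 = 17.5
  Q2 (median) = 23
  Q3 = 36
  IQR = Q3 - Q1 = 36 - 17.5 = 18.5
Step 4: Q3 = 36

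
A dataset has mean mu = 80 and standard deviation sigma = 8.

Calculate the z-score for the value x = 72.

-1

Step 1: Recall the z-score formula: z = (x - mu) / sigma
Step 2: Substitute values: z = (72 - 80) / 8
Step 3: z = -8 / 8 = -1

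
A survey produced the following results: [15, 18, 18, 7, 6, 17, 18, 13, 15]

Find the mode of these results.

18

Step 1: Count the frequency of each value:
  6: appears 1 time(s)
  7: appears 1 time(s)
  13: appears 1 time(s)
  15: appears 2 time(s)
  17: appears 1 time(s)
  18: appears 3 time(s)
Step 2: The value 18 appears most frequently (3 times).
Step 3: Mode = 18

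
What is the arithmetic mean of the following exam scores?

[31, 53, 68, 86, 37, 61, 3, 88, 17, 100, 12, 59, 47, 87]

53.5

Step 1: Sum all values: 31 + 53 + 68 + 86 + 37 + 61 + 3 + 88 + 17 + 100 + 12 + 59 + 47 + 87 = 749
Step 2: Count the number of values: n = 14
Step 3: Mean = sum / n = 749 / 14 = 53.5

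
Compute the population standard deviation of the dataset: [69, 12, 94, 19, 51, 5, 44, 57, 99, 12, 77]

32.1587

Step 1: Compute the mean: 49
Step 2: Sum of squared deviations from the mean: 11376
Step 3: Population variance = 11376 / 11 = 1034.1818
Step 4: Standard deviation = sqrt(1034.1818) = 32.1587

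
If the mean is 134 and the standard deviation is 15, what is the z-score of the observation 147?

0.8667

Step 1: Recall the z-score formula: z = (x - mu) / sigma
Step 2: Substitute values: z = (147 - 134) / 15
Step 3: z = 13 / 15 = 0.8667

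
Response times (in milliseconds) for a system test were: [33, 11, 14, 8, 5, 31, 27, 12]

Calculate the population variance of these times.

105.4844

Step 1: Compute the mean: (33 + 11 + 14 + 8 + 5 + 31 + 27 + 12) / 8 = 17.625
Step 2: Compute squared deviations from the mean:
  (33 - 17.625)^2 = 236.3906
  (11 - 17.625)^2 = 43.8906
  (14 - 17.625)^2 = 13.1406
  (8 - 17.625)^2 = 92.6406
  (5 - 17.625)^2 = 159.3906
  (31 - 17.625)^2 = 178.8906
  (27 - 17.625)^2 = 87.8906
  (12 - 17.625)^2 = 31.6406
Step 3: Sum of squared deviations = 843.875
Step 4: Population variance = 843.875 / 8 = 105.4844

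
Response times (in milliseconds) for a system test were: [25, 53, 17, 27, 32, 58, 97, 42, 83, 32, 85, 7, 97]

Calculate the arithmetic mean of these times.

50.3846

Step 1: Sum all values: 25 + 53 + 17 + 27 + 32 + 58 + 97 + 42 + 83 + 32 + 85 + 7 + 97 = 655
Step 2: Count the number of values: n = 13
Step 3: Mean = sum / n = 655 / 13 = 50.3846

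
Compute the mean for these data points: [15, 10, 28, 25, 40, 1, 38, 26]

22.875

Step 1: Sum all values: 15 + 10 + 28 + 25 + 40 + 1 + 38 + 26 = 183
Step 2: Count the number of values: n = 8
Step 3: Mean = sum / n = 183 / 8 = 22.875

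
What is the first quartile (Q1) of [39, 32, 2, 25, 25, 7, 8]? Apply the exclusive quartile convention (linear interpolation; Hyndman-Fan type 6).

7

Step 1: Sort the data: [2, 7, 8, 25, 25, 32, 39]
Step 2: n = 7
Step 3: Using the exclusive quartile method:
  Q1 = 7
  Q2 (median) = 25
  Q3 = 32
  IQR = Q3 - Q1 = 32 - 7 = 25
Step 4: Q1 = 7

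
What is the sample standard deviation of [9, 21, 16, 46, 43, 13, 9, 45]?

16.5508

Step 1: Compute the mean: 25.25
Step 2: Sum of squared deviations from the mean: 1917.5
Step 3: Sample variance = 1917.5 / 7 = 273.9286
Step 4: Standard deviation = sqrt(273.9286) = 16.5508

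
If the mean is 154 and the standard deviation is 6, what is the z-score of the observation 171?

2.8333

Step 1: Recall the z-score formula: z = (x - mu) / sigma
Step 2: Substitute values: z = (171 - 154) / 6
Step 3: z = 17 / 6 = 2.8333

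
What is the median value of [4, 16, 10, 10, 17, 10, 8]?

10

Step 1: Sort the data in ascending order: [4, 8, 10, 10, 10, 16, 17]
Step 2: The number of values is n = 7.
Step 3: Since n is odd, the median is the middle value at position 4: 10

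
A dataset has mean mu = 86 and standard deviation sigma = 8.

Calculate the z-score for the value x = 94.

1

Step 1: Recall the z-score formula: z = (x - mu) / sigma
Step 2: Substitute values: z = (94 - 86) / 8
Step 3: z = 8 / 8 = 1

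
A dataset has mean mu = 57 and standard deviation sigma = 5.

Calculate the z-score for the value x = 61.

0.8

Step 1: Recall the z-score formula: z = (x - mu) / sigma
Step 2: Substitute values: z = (61 - 57) / 5
Step 3: z = 4 / 5 = 0.8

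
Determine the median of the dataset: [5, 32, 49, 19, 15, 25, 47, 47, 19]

25

Step 1: Sort the data in ascending order: [5, 15, 19, 19, 25, 32, 47, 47, 49]
Step 2: The number of values is n = 9.
Step 3: Since n is odd, the median is the middle value at position 5: 25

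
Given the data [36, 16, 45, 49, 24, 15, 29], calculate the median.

29

Step 1: Sort the data in ascending order: [15, 16, 24, 29, 36, 45, 49]
Step 2: The number of values is n = 7.
Step 3: Since n is odd, the median is the middle value at position 4: 29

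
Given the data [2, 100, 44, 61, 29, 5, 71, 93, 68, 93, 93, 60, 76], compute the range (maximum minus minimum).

98

Step 1: Identify the maximum value: max = 100
Step 2: Identify the minimum value: min = 2
Step 3: Range = max - min = 100 - 2 = 98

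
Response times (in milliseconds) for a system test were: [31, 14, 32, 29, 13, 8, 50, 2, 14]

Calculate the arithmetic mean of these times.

21.4444

Step 1: Sum all values: 31 + 14 + 32 + 29 + 13 + 8 + 50 + 2 + 14 = 193
Step 2: Count the number of values: n = 9
Step 3: Mean = sum / n = 193 / 9 = 21.4444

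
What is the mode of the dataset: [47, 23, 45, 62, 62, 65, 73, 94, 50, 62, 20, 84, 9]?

62

Step 1: Count the frequency of each value:
  9: appears 1 time(s)
  20: appears 1 time(s)
  23: appears 1 time(s)
  45: appears 1 time(s)
  47: appears 1 time(s)
  50: appears 1 time(s)
  62: appears 3 time(s)
  65: appears 1 time(s)
  73: appears 1 time(s)
  84: appears 1 time(s)
  94: appears 1 time(s)
Step 2: The value 62 appears most frequently (3 times).
Step 3: Mode = 62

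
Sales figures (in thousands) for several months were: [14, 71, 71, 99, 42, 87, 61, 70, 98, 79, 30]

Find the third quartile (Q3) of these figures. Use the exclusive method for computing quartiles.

87

Step 1: Sort the data: [14, 30, 42, 61, 70, 71, 71, 79, 87, 98, 99]
Step 2: n = 11
Step 3: Using the exclusive quartile method:
  Q1 = 42
  Q2 (median) = 71
  Q3 = 87
  IQR = Q3 - Q1 = 87 - 42 = 45
Step 4: Q3 = 87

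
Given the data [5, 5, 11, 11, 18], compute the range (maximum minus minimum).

13

Step 1: Identify the maximum value: max = 18
Step 2: Identify the minimum value: min = 5
Step 3: Range = max - min = 18 - 5 = 13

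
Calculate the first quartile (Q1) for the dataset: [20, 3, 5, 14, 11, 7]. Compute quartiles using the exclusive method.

4.5

Step 1: Sort the data: [3, 5, 7, 11, 14, 20]
Step 2: n = 6
Step 3: Using the exclusive quartile method:
  Q1 = 4.5
  Q2 (median) = 9
  Q3 = 15.5
  IQR = Q3 - Q1 = 15.5 - 4.5 = 11
Step 4: Q1 = 4.5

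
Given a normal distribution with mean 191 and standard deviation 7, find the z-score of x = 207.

2.2857

Step 1: Recall the z-score formula: z = (x - mu) / sigma
Step 2: Substitute values: z = (207 - 191) / 7
Step 3: z = 16 / 7 = 2.2857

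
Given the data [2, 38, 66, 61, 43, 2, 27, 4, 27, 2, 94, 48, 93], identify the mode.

2

Step 1: Count the frequency of each value:
  2: appears 3 time(s)
  4: appears 1 time(s)
  27: appears 2 time(s)
  38: appears 1 time(s)
  43: appears 1 time(s)
  48: appears 1 time(s)
  61: appears 1 time(s)
  66: appears 1 time(s)
  93: appears 1 time(s)
  94: appears 1 time(s)
Step 2: The value 2 appears most frequently (3 times).
Step 3: Mode = 2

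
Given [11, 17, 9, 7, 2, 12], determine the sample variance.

25.4667

Step 1: Compute the mean: (11 + 17 + 9 + 7 + 2 + 12) / 6 = 9.6667
Step 2: Compute squared deviations from the mean:
  (11 - 9.6667)^2 = 1.7778
  (17 - 9.6667)^2 = 53.7778
  (9 - 9.6667)^2 = 0.4444
  (7 - 9.6667)^2 = 7.1111
  (2 - 9.6667)^2 = 58.7778
  (12 - 9.6667)^2 = 5.4444
Step 3: Sum of squared deviations = 127.3333
Step 4: Sample variance = 127.3333 / 5 = 25.4667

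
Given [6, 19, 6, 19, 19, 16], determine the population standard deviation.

5.8713

Step 1: Compute the mean: 14.1667
Step 2: Sum of squared deviations from the mean: 206.8333
Step 3: Population variance = 206.8333 / 6 = 34.4722
Step 4: Standard deviation = sqrt(34.4722) = 5.8713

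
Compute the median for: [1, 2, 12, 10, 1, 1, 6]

2

Step 1: Sort the data in ascending order: [1, 1, 1, 2, 6, 10, 12]
Step 2: The number of values is n = 7.
Step 3: Since n is odd, the median is the middle value at position 4: 2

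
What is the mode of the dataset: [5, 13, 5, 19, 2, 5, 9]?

5

Step 1: Count the frequency of each value:
  2: appears 1 time(s)
  5: appears 3 time(s)
  9: appears 1 time(s)
  13: appears 1 time(s)
  19: appears 1 time(s)
Step 2: The value 5 appears most frequently (3 times).
Step 3: Mode = 5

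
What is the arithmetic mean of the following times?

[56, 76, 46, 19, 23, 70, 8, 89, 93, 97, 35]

55.6364

Step 1: Sum all values: 56 + 76 + 46 + 19 + 23 + 70 + 8 + 89 + 93 + 97 + 35 = 612
Step 2: Count the number of values: n = 11
Step 3: Mean = sum / n = 612 / 11 = 55.6364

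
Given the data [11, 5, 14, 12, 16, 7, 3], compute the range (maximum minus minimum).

13

Step 1: Identify the maximum value: max = 16
Step 2: Identify the minimum value: min = 3
Step 3: Range = max - min = 16 - 3 = 13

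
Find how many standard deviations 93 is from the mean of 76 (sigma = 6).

2.8333

Step 1: Recall the z-score formula: z = (x - mu) / sigma
Step 2: Substitute values: z = (93 - 76) / 6
Step 3: z = 17 / 6 = 2.8333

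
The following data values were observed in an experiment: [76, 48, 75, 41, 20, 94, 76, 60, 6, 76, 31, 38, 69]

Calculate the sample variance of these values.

683.2564

Step 1: Compute the mean: (76 + 48 + 75 + 41 + 20 + 94 + 76 + 60 + 6 + 76 + 31 + 38 + 69) / 13 = 54.6154
Step 2: Compute squared deviations from the mean:
  (76 - 54.6154)^2 = 457.3018
  (48 - 54.6154)^2 = 43.7633
  (75 - 54.6154)^2 = 415.5325
  (41 - 54.6154)^2 = 185.3787
  (20 - 54.6154)^2 = 1198.2249
  (94 - 54.6154)^2 = 1551.1479
  (76 - 54.6154)^2 = 457.3018
  (60 - 54.6154)^2 = 28.9941
  (6 - 54.6154)^2 = 2363.4556
  (76 - 54.6154)^2 = 457.3018
  (31 - 54.6154)^2 = 557.6864
  (38 - 54.6154)^2 = 276.071
  (69 - 54.6154)^2 = 206.9172
Step 3: Sum of squared deviations = 8199.0769
Step 4: Sample variance = 8199.0769 / 12 = 683.2564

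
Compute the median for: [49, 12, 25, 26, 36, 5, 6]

25

Step 1: Sort the data in ascending order: [5, 6, 12, 25, 26, 36, 49]
Step 2: The number of values is n = 7.
Step 3: Since n is odd, the median is the middle value at position 4: 25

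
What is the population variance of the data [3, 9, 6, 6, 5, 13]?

10.3333

Step 1: Compute the mean: (3 + 9 + 6 + 6 + 5 + 13) / 6 = 7
Step 2: Compute squared deviations from the mean:
  (3 - 7)^2 = 16
  (9 - 7)^2 = 4
  (6 - 7)^2 = 1
  (6 - 7)^2 = 1
  (5 - 7)^2 = 4
  (13 - 7)^2 = 36
Step 3: Sum of squared deviations = 62
Step 4: Population variance = 62 / 6 = 10.3333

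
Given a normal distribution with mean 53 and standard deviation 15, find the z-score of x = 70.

1.1333

Step 1: Recall the z-score formula: z = (x - mu) / sigma
Step 2: Substitute values: z = (70 - 53) / 15
Step 3: z = 17 / 15 = 1.1333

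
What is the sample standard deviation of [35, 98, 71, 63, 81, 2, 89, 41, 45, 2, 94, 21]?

34.3313

Step 1: Compute the mean: 53.5
Step 2: Sum of squared deviations from the mean: 12965
Step 3: Sample variance = 12965 / 11 = 1178.6364
Step 4: Standard deviation = sqrt(1178.6364) = 34.3313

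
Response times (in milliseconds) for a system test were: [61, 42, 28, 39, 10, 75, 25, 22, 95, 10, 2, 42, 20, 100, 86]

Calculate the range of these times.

98

Step 1: Identify the maximum value: max = 100
Step 2: Identify the minimum value: min = 2
Step 3: Range = max - min = 100 - 2 = 98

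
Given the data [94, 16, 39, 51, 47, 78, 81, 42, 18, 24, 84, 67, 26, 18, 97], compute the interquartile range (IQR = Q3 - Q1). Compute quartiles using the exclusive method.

57

Step 1: Sort the data: [16, 18, 18, 24, 26, 39, 42, 47, 51, 67, 78, 81, 84, 94, 97]
Step 2: n = 15
Step 3: Using the exclusive quartile method:
  Q1 = 24
  Q2 (median) = 47
  Q3 = 81
  IQR = Q3 - Q1 = 81 - 24 = 57
Step 4: IQR = 57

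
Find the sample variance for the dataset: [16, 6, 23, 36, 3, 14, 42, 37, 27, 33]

184.0111

Step 1: Compute the mean: (16 + 6 + 23 + 36 + 3 + 14 + 42 + 37 + 27 + 33) / 10 = 23.7
Step 2: Compute squared deviations from the mean:
  (16 - 23.7)^2 = 59.29
  (6 - 23.7)^2 = 313.29
  (23 - 23.7)^2 = 0.49
  (36 - 23.7)^2 = 151.29
  (3 - 23.7)^2 = 428.49
  (14 - 23.7)^2 = 94.09
  (42 - 23.7)^2 = 334.89
  (37 - 23.7)^2 = 176.89
  (27 - 23.7)^2 = 10.89
  (33 - 23.7)^2 = 86.49
Step 3: Sum of squared deviations = 1656.1
Step 4: Sample variance = 1656.1 / 9 = 184.0111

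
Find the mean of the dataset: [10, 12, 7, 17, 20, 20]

14.3333

Step 1: Sum all values: 10 + 12 + 7 + 17 + 20 + 20 = 86
Step 2: Count the number of values: n = 6
Step 3: Mean = sum / n = 86 / 6 = 14.3333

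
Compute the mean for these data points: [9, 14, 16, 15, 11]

13

Step 1: Sum all values: 9 + 14 + 16 + 15 + 11 = 65
Step 2: Count the number of values: n = 5
Step 3: Mean = sum / n = 65 / 5 = 13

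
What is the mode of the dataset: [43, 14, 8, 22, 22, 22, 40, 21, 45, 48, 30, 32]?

22

Step 1: Count the frequency of each value:
  8: appears 1 time(s)
  14: appears 1 time(s)
  21: appears 1 time(s)
  22: appears 3 time(s)
  30: appears 1 time(s)
  32: appears 1 time(s)
  40: appears 1 time(s)
  43: appears 1 time(s)
  45: appears 1 time(s)
  48: appears 1 time(s)
Step 2: The value 22 appears most frequently (3 times).
Step 3: Mode = 22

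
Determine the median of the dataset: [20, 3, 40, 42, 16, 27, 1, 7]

18

Step 1: Sort the data in ascending order: [1, 3, 7, 16, 20, 27, 40, 42]
Step 2: The number of values is n = 8.
Step 3: Since n is even, the median is the average of positions 4 and 5:
  Median = (16 + 20) / 2 = 18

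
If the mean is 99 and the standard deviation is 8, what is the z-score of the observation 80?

-2.375

Step 1: Recall the z-score formula: z = (x - mu) / sigma
Step 2: Substitute values: z = (80 - 99) / 8
Step 3: z = -19 / 8 = -2.375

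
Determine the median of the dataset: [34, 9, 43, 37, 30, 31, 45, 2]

32.5

Step 1: Sort the data in ascending order: [2, 9, 30, 31, 34, 37, 43, 45]
Step 2: The number of values is n = 8.
Step 3: Since n is even, the median is the average of positions 4 and 5:
  Median = (31 + 34) / 2 = 32.5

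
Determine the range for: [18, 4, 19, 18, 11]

15

Step 1: Identify the maximum value: max = 19
Step 2: Identify the minimum value: min = 4
Step 3: Range = max - min = 19 - 4 = 15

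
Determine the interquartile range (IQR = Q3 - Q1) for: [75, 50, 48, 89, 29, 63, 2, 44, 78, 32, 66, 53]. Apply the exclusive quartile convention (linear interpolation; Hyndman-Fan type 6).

37.75

Step 1: Sort the data: [2, 29, 32, 44, 48, 50, 53, 63, 66, 75, 78, 89]
Step 2: n = 12
Step 3: Using the exclusive quartile method:
  Q1 = 35
  Q2 (median) = 51.5
  Q3 = 72.75
  IQR = Q3 - Q1 = 72.75 - 35 = 37.75
Step 4: IQR = 37.75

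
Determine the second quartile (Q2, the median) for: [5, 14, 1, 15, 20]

14

Step 1: Sort the data: [1, 5, 14, 15, 20]
Step 2: n = 5
Step 3: Q2 is the median. Since n is odd, it is the middle value at position 3: 14
Step 4: Q2 = 14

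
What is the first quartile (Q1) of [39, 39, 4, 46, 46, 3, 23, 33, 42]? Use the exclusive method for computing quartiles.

13.5

Step 1: Sort the data: [3, 4, 23, 33, 39, 39, 42, 46, 46]
Step 2: n = 9
Step 3: Using the exclusive quartile method:
  Q1 = 13.5
  Q2 (median) = 39
  Q3 = 44
  IQR = Q3 - Q1 = 44 - 13.5 = 30.5
Step 4: Q1 = 13.5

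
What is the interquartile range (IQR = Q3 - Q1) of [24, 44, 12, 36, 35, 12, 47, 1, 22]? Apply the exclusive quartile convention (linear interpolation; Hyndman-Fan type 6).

28

Step 1: Sort the data: [1, 12, 12, 22, 24, 35, 36, 44, 47]
Step 2: n = 9
Step 3: Using the exclusive quartile method:
  Q1 = 12
  Q2 (median) = 24
  Q3 = 40
  IQR = Q3 - Q1 = 40 - 12 = 28
Step 4: IQR = 28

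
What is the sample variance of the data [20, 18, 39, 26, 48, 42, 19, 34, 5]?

191.3611

Step 1: Compute the mean: (20 + 18 + 39 + 26 + 48 + 42 + 19 + 34 + 5) / 9 = 27.8889
Step 2: Compute squared deviations from the mean:
  (20 - 27.8889)^2 = 62.2346
  (18 - 27.8889)^2 = 97.7901
  (39 - 27.8889)^2 = 123.4568
  (26 - 27.8889)^2 = 3.5679
  (48 - 27.8889)^2 = 404.4568
  (42 - 27.8889)^2 = 199.1235
  (19 - 27.8889)^2 = 79.0123
  (34 - 27.8889)^2 = 37.3457
  (5 - 27.8889)^2 = 523.9012
Step 3: Sum of squared deviations = 1530.8889
Step 4: Sample variance = 1530.8889 / 8 = 191.3611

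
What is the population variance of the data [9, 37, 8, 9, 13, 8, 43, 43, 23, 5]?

215.96

Step 1: Compute the mean: (9 + 37 + 8 + 9 + 13 + 8 + 43 + 43 + 23 + 5) / 10 = 19.8
Step 2: Compute squared deviations from the mean:
  (9 - 19.8)^2 = 116.64
  (37 - 19.8)^2 = 295.84
  (8 - 19.8)^2 = 139.24
  (9 - 19.8)^2 = 116.64
  (13 - 19.8)^2 = 46.24
  (8 - 19.8)^2 = 139.24
  (43 - 19.8)^2 = 538.24
  (43 - 19.8)^2 = 538.24
  (23 - 19.8)^2 = 10.24
  (5 - 19.8)^2 = 219.04
Step 3: Sum of squared deviations = 2159.6
Step 4: Population variance = 2159.6 / 10 = 215.96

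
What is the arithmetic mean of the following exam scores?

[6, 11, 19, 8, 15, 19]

13

Step 1: Sum all values: 6 + 11 + 19 + 8 + 15 + 19 = 78
Step 2: Count the number of values: n = 6
Step 3: Mean = sum / n = 78 / 6 = 13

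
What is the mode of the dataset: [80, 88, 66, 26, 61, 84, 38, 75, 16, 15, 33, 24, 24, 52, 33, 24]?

24

Step 1: Count the frequency of each value:
  15: appears 1 time(s)
  16: appears 1 time(s)
  24: appears 3 time(s)
  26: appears 1 time(s)
  33: appears 2 time(s)
  38: appears 1 time(s)
  52: appears 1 time(s)
  61: appears 1 time(s)
  66: appears 1 time(s)
  75: appears 1 time(s)
  80: appears 1 time(s)
  84: appears 1 time(s)
  88: appears 1 time(s)
Step 2: The value 24 appears most frequently (3 times).
Step 3: Mode = 24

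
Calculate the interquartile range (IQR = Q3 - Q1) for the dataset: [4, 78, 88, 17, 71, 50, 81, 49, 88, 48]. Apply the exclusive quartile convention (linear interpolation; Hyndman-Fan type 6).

42.5

Step 1: Sort the data: [4, 17, 48, 49, 50, 71, 78, 81, 88, 88]
Step 2: n = 10
Step 3: Using the exclusive quartile method:
  Q1 = 40.25
  Q2 (median) = 60.5
  Q3 = 82.75
  IQR = Q3 - Q1 = 82.75 - 40.25 = 42.5
Step 4: IQR = 42.5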